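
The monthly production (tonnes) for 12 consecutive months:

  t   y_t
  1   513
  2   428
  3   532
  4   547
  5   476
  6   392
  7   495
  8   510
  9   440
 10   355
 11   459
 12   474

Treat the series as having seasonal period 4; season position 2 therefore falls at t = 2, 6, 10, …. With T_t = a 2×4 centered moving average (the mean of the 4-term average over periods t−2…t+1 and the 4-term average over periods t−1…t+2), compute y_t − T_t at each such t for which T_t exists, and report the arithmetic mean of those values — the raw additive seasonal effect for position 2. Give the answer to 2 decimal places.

-81.19

Season position 2 occurs at t = 6, 10 (where T_t is defined).
t=6: T_6 = 472.8750; y_6 − T_6 = 392 − 472.8750 = -80.8750
t=10: T_10 = 436.5000; y_10 − T_10 = 355 − 436.5000 = -81.5000
Mean deviation: (-80.8750 + -81.5000) / 2 = -81.19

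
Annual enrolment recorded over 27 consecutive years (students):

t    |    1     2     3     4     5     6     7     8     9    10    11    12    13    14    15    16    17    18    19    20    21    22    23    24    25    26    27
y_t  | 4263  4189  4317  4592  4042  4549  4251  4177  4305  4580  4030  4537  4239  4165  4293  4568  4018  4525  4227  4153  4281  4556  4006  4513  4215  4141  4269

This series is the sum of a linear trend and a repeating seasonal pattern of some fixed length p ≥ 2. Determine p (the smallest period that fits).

First differences y_{t+1} − y_t: -74, 128, 275, -550, 507, -298, -74, 128, 275, -550, 507, -298, -74, 128, …
The difference pattern repeats every 6 terms and not for any smaller step, so p = 6.

6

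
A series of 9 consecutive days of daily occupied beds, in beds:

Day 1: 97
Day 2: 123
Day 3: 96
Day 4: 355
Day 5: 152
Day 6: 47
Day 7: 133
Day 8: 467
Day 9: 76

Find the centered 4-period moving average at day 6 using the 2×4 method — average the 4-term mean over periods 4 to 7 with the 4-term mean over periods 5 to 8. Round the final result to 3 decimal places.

Sum over 4–7: 355 + 152 + 47 + 133 = 687
Sum over 5–8: 152 + 47 + 133 + 467 = 799
CMA at t=6 = (687 + 799) / (2·4) = 1486 / 8 = 185.750

185.750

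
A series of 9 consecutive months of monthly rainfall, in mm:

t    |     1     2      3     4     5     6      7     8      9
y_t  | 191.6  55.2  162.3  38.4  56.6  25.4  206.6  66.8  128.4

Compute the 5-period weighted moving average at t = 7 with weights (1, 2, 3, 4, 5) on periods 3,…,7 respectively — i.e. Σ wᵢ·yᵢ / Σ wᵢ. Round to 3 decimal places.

Weighted sum: 1·162.3 + 2·38.4 + 3·56.6 + 4·25.4 + 5·206.6 = 162.3 + 76.8 + 169.8 + 101.6 + 1033.0 = 1543.5
Weight total: 1 + 2 + 3 + 4 + 5 = 15
WMA = 1543.5 / 15 = 102.900

102.900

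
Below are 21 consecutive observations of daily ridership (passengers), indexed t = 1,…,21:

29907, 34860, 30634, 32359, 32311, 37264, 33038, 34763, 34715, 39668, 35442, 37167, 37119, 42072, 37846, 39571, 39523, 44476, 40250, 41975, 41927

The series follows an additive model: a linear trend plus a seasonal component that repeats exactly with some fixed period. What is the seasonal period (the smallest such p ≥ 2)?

4

First differences y_{t+1} − y_t: 4953, -4226, 1725, -48, 4953, -4226, 1725, -48, 4953, -4226, …
The difference pattern repeats every 4 terms and not for any smaller step, so p = 4.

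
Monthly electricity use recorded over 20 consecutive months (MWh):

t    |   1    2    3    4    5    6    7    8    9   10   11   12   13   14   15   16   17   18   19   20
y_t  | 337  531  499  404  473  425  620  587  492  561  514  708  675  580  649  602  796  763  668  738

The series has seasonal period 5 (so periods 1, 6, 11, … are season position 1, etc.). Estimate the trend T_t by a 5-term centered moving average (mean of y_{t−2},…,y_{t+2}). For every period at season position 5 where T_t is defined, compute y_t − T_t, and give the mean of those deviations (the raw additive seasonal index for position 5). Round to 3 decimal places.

-11.333

Season position 5 occurs at t = 5, 10, 15 (where T_t is defined).
t=5: T_5 = 484.20000; y_5 − T_5 = 473 − 484.20000 = -11.20000
t=10: T_10 = 572.40000; y_10 − T_10 = 561 − 572.40000 = -11.40000
t=15: T_15 = 660.40000; y_15 − T_15 = 649 − 660.40000 = -11.40000
Mean deviation: (-11.20000 + -11.40000 + -11.40000) / 3 = -11.333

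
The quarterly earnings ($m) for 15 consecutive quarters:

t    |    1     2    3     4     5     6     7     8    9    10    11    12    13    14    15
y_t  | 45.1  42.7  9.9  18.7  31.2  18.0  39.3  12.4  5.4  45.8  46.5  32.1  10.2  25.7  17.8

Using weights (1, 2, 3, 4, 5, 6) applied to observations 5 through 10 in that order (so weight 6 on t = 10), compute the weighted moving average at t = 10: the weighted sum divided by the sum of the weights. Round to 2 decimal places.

Weighted sum: 1·31.2 + 2·18.0 + 3·39.3 + 4·12.4 + 5·5.4 + 6·45.8 = 31.2 + 36.0 + 117.9 + 49.6 + 27.0 + 274.8 = 536.5
Weight total: 1 + 2 + 3 + 4 + 5 + 6 = 21
WMA = 536.5 / 21 = 25.55

25.55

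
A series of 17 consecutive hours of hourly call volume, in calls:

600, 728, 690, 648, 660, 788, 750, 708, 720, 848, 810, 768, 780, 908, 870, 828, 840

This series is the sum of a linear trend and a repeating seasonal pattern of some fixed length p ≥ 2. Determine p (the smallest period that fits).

First differences y_{t+1} − y_t: 128, -38, -42, 12, 128, -38, -42, 12, 128, -38, …
The difference pattern repeats every 4 terms and not for any smaller step, so p = 4.

4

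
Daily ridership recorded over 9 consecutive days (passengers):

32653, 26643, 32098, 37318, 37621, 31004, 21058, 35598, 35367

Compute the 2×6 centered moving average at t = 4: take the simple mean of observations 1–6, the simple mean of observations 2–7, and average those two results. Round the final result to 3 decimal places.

31923.250

Sum over 1–6: 32653 + 26643 + 32098 + 37318 + 37621 + 31004 = 197337
Sum over 2–7: 26643 + 32098 + 37318 + 37621 + 31004 + 21058 = 185742
CMA at t=4 = (197337 + 185742) / (2·6) = 383079 / 12 = 31923.250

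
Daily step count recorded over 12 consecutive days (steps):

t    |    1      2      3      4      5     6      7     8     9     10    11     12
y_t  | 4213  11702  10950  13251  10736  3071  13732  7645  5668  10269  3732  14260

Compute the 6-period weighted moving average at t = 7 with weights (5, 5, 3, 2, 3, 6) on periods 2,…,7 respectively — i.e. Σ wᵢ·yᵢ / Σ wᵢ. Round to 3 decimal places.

Weighted sum: 5·11702 + 5·10950 + 3·13251 + 2·10736 + 3·3071 + 6·13732 = 58510 + 54750 + 39753 + 21472 + 9213 + 82392 = 266090
Weight total: 5 + 5 + 3 + 2 + 3 + 6 = 24
WMA = 266090 / 24 = 11087.083

11087.083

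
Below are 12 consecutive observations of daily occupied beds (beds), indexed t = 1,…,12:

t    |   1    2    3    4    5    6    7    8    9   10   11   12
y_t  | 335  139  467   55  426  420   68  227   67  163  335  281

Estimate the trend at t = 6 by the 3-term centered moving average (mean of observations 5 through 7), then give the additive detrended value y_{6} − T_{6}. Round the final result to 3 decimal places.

Trend T_6 = (426 + 420 + 68) / 3 = 914/3 = 304.66667
Detrended value: 420 − 304.66667 = 115.333

115.333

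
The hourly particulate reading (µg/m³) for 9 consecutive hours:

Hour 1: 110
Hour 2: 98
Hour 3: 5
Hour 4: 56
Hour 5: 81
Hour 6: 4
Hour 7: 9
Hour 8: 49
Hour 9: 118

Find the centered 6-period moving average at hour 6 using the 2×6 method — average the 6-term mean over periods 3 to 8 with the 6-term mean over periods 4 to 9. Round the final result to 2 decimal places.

43.42

Sum over 3–8: 5 + 56 + 81 + 4 + 9 + 49 = 204
Sum over 4–9: 56 + 81 + 4 + 9 + 49 + 118 = 317
CMA at t=6 = (204 + 317) / (2·6) = 521 / 12 = 43.42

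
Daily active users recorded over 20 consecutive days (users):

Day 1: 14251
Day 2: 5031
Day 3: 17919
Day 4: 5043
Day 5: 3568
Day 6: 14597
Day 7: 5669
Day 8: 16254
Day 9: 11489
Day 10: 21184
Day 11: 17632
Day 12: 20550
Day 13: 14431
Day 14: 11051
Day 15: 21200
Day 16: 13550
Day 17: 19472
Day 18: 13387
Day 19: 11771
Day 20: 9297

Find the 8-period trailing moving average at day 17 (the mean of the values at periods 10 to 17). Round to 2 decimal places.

Sum of periods 10–17: 21184 + 17632 + 20550 + 14431 + 11051 + 21200 + 13550 + 19472 = 139070
Divide by 8: 139070 / 8 = 17383.75

17383.75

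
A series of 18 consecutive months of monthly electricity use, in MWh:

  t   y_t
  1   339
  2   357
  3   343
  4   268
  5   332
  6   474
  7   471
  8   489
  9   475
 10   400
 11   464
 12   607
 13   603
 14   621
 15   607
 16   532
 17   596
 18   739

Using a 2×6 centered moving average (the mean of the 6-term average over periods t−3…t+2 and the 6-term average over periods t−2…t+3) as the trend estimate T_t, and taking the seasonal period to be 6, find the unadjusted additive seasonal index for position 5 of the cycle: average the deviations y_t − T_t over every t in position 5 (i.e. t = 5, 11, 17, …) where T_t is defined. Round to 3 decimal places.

Season position 5 occurs at t = 5, 11 (where T_t is defined).
t=5: T_5 = 385.16667; y_5 − T_5 = 332 − 385.16667 = -53.16667
t=11: T_11 = 517.33333; y_11 − T_11 = 464 − 517.33333 = -53.33333
Mean deviation: (-53.16667 + -53.33333) / 2 = -53.250

-53.250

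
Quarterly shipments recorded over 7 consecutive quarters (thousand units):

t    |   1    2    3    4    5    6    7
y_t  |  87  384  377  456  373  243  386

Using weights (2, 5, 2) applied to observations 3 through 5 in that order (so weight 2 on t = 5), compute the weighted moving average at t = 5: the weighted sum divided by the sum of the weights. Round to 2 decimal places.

Weighted sum: 2·377 + 5·456 + 2·373 = 754 + 2280 + 746 = 3780
Weight total: 2 + 5 + 2 = 9
WMA = 3780 / 9 = 420.00

420.00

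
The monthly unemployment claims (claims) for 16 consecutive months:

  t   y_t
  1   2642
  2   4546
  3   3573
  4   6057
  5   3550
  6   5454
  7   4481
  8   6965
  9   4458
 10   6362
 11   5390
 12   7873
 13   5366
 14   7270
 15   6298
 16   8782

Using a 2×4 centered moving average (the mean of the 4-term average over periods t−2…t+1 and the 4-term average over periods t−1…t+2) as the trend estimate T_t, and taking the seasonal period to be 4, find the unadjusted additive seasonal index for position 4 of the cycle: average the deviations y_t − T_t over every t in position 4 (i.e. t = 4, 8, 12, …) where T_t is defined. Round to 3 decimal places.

1511.917

Season position 4 occurs at t = 4, 8, 12 (where T_t is defined).
t=4: T_4 = 4545.00000; y_4 − T_4 = 6057 − 4545.00000 = 1512.00000
t=8: T_8 = 5453.00000; y_8 − T_8 = 6965 − 5453.00000 = 1512.00000
t=12: T_12 = 6361.25000; y_12 − T_12 = 7873 − 6361.25000 = 1511.75000
Mean deviation: (1512.00000 + 1512.00000 + 1511.75000) / 3 = 1511.917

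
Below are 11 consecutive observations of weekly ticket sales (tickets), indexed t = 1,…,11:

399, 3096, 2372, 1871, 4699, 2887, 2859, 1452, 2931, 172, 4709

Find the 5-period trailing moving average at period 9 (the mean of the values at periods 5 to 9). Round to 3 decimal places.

2965.600

Sum of periods 5–9: 4699 + 2887 + 2859 + 1452 + 2931 = 14828
Divide by 5: 14828 / 5 = 2965.600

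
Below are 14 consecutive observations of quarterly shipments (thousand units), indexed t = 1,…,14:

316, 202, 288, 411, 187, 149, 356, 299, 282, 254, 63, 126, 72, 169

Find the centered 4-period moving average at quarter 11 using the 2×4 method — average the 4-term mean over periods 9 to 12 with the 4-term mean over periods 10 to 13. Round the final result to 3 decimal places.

155.000

Sum over 9–12: 282 + 254 + 63 + 126 = 725
Sum over 10–13: 254 + 63 + 126 + 72 = 515
CMA at t=11 = (725 + 515) / (2·4) = 1240 / 8 = 155.000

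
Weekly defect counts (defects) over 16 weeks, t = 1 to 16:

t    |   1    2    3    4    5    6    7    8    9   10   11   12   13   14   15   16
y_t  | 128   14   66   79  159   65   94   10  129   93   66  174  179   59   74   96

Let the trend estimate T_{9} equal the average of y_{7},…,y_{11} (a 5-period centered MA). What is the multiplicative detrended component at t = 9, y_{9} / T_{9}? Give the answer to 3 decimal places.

Trend T_9 = (94 + 10 + 129 + 93 + 66) / 5 = 392/5 = 78.40000
Ratio to trend: 129 / 78.40000 = 1.645

1.645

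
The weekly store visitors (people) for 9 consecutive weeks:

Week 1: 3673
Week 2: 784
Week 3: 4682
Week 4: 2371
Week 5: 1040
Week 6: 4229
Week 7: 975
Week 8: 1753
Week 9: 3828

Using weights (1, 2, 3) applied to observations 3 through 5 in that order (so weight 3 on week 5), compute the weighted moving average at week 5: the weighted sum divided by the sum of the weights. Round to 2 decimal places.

Weighted sum: 1·4682 + 2·2371 + 3·1040 = 4682 + 4742 + 3120 = 12544
Weight total: 1 + 2 + 3 = 6
WMA = 12544 / 6 = 2090.67

2090.67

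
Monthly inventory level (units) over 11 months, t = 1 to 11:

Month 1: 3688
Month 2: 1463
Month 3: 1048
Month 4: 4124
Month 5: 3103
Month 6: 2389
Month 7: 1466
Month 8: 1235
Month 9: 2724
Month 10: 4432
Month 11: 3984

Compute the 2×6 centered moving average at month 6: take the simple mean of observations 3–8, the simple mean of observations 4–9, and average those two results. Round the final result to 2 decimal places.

2367.17

Sum over 3–8: 1048 + 4124 + 3103 + 2389 + 1466 + 1235 = 13365
Sum over 4–9: 4124 + 3103 + 2389 + 1466 + 1235 + 2724 = 15041
CMA at t=6 = (13365 + 15041) / (2·6) = 28406 / 12 = 2367.17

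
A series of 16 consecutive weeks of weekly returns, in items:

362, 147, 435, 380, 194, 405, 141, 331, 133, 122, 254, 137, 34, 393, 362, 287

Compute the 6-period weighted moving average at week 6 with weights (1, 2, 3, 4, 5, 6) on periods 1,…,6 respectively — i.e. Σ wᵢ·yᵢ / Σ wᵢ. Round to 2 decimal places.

Weighted sum: 1·362 + 2·147 + 3·435 + 4·380 + 5·194 + 6·405 = 362 + 294 + 1305 + 1520 + 970 + 2430 = 6881
Weight total: 1 + 2 + 3 + 4 + 5 + 6 = 21
WMA = 6881 / 21 = 327.67

327.67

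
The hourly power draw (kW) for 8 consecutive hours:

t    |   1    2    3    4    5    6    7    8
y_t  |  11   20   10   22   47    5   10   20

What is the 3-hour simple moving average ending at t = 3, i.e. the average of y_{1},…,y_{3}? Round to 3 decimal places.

Sum of periods 1–3: 11 + 20 + 10 = 41
Divide by 3: 41 / 3 = 13.667

13.667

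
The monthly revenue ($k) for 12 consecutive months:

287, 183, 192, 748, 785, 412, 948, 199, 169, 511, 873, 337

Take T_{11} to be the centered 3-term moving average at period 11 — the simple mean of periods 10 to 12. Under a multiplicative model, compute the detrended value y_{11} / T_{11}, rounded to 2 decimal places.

1.52

Trend T_11 = (511 + 873 + 337) / 3 = 1721/3 = 573.6667
Ratio to trend: 873 / 573.6667 = 1.52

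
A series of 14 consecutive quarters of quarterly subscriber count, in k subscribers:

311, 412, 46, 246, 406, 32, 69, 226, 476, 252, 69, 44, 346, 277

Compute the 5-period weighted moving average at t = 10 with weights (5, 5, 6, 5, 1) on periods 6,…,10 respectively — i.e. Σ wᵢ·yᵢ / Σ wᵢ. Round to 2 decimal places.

204.23

Weighted sum: 5·32 + 5·69 + 6·226 + 5·476 + 1·252 = 160 + 345 + 1356 + 2380 + 252 = 4493
Weight total: 5 + 5 + 6 + 5 + 1 = 22
WMA = 4493 / 22 = 204.23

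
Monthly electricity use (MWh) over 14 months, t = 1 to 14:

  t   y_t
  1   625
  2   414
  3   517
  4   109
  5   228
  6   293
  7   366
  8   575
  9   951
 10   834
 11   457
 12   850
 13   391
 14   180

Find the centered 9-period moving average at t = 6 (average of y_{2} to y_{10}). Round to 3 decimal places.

Sum of periods 2–10: 414 + 517 + 109 + 228 + 293 + 366 + 575 + 951 + 834 = 4287
Divide by 9: 4287 / 9 = 476.333

476.333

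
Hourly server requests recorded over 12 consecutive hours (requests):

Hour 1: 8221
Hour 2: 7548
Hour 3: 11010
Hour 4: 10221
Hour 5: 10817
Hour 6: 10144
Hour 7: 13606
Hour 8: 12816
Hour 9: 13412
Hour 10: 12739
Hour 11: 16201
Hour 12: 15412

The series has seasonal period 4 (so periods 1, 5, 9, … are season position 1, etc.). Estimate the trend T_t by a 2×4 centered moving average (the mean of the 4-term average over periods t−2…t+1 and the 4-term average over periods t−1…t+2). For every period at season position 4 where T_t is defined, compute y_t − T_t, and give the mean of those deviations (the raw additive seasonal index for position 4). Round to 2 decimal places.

Season position 4 occurs at t = 4, 8 (where T_t is defined).
t=4: T_4 = 10223.5000; y_4 − T_4 = 10221 − 10223.5000 = -2.5000
t=8: T_8 = 12818.8750; y_8 − T_8 = 12816 − 12818.8750 = -2.8750
Mean deviation: (-2.5000 + -2.8750) / 2 = -2.69

-2.69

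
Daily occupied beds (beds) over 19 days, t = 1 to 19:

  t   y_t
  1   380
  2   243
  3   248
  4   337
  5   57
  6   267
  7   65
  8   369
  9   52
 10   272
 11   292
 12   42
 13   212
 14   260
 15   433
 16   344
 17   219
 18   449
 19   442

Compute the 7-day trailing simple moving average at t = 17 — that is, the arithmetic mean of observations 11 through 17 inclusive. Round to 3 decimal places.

Sum of periods 11–17: 292 + 42 + 212 + 260 + 433 + 344 + 219 = 1802
Divide by 7: 1802 / 7 = 257.429

257.429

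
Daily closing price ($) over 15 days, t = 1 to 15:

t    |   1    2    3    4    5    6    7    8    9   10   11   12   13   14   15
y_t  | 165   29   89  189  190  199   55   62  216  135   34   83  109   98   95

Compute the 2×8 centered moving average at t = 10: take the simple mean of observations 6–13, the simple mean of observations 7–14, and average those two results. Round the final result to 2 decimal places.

105.31

Sum over 6–13: 199 + 55 + 62 + 216 + 135 + 34 + 83 + 109 = 893
Sum over 7–14: 55 + 62 + 216 + 135 + 34 + 83 + 109 + 98 = 792
CMA at t=10 = (893 + 792) / (2·8) = 1685 / 16 = 105.31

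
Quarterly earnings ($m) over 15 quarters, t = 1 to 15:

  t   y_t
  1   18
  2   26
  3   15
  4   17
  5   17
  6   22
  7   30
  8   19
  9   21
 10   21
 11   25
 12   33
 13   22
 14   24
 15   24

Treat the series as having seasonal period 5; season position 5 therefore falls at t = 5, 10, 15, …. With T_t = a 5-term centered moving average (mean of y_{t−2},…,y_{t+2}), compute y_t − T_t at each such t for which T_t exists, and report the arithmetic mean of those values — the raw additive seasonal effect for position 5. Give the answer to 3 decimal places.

-3.000

Season position 5 occurs at t = 5, 10 (where T_t is defined).
t=5: T_5 = 20.20000; y_5 − T_5 = 17 − 20.20000 = -3.20000
t=10: T_10 = 23.80000; y_10 − T_10 = 21 − 23.80000 = -2.80000
Mean deviation: (-3.20000 + -2.80000) / 2 = -3.000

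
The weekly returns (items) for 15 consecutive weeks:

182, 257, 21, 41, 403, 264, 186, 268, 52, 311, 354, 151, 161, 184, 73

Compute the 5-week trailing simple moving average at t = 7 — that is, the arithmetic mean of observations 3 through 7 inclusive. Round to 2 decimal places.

Sum of periods 3–7: 21 + 41 + 403 + 264 + 186 = 915
Divide by 5: 915 / 5 = 183.00

183.00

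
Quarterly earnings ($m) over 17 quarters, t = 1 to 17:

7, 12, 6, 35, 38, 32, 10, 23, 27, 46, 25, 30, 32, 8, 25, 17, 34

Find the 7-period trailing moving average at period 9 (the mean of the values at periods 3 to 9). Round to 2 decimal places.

Sum of periods 3–9: 6 + 35 + 38 + 32 + 10 + 23 + 27 = 171
Divide by 7: 171 / 7 = 24.43

24.43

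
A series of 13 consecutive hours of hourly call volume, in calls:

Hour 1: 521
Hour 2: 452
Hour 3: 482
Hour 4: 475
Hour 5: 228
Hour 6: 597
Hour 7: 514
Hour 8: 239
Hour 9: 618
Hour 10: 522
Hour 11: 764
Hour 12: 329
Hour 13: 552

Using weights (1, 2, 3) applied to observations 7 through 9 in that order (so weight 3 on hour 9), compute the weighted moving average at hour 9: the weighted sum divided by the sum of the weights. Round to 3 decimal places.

Weighted sum: 1·514 + 2·239 + 3·618 = 514 + 478 + 1854 = 2846
Weight total: 1 + 2 + 3 = 6
WMA = 2846 / 6 = 474.333

474.333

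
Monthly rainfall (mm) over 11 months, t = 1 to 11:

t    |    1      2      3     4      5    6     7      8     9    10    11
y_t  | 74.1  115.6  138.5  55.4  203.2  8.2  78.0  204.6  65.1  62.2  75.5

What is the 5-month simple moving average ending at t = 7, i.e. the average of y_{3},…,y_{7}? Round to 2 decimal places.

96.66

Sum of periods 3–7: 138.5 + 55.4 + 203.2 + 8.2 + 78.0 = 483.3
Divide by 5: 483.3 / 5 = 96.66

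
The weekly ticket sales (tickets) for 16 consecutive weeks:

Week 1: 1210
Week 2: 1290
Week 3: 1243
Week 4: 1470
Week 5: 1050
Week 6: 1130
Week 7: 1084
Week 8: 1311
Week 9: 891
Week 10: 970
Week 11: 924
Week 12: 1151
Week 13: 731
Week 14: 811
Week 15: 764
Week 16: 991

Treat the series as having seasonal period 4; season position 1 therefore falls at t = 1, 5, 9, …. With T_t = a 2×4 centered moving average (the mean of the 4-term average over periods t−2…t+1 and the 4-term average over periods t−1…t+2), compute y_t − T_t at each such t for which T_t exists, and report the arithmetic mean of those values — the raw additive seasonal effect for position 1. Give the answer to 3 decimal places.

Season position 1 occurs at t = 5, 9, 13 (where T_t is defined).
t=5: T_5 = 1203.37500; y_5 − T_5 = 1050 − 1203.37500 = -153.37500
t=9: T_9 = 1044.00000; y_9 − T_9 = 891 − 1044.00000 = -153.00000
t=13: T_13 = 884.25000; y_13 − T_13 = 731 − 884.25000 = -153.25000
Mean deviation: (-153.37500 + -153.00000 + -153.25000) / 3 = -153.208

-153.208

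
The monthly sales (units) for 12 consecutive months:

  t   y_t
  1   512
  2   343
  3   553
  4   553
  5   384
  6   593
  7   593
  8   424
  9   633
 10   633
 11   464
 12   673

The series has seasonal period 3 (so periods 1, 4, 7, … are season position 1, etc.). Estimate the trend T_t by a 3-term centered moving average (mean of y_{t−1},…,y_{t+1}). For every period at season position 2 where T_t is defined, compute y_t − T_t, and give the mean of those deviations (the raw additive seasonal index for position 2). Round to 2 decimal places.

Season position 2 occurs at t = 2, 5, 8, 11 (where T_t is defined).
t=2: T_2 = 469.3333; y_2 − T_2 = 343 − 469.3333 = -126.3333
t=5: T_5 = 510.0000; y_5 − T_5 = 384 − 510.0000 = -126.0000
t=8: T_8 = 550.0000; y_8 − T_8 = 424 − 550.0000 = -126.0000
t=11: T_11 = 590.0000; y_11 − T_11 = 464 − 590.0000 = -126.0000
Mean deviation: (-126.3333 + -126.0000 + -126.0000 + -126.0000) / 4 = -126.08

-126.08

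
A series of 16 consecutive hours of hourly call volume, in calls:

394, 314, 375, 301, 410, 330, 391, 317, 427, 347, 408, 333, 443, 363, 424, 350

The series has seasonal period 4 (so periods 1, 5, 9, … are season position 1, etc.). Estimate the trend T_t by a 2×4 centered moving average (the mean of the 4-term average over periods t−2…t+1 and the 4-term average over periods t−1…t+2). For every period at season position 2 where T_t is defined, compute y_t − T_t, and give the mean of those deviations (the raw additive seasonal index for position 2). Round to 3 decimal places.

-29.875

Season position 2 occurs at t = 6, 10, 14 (where T_t is defined).
t=6: T_6 = 360.00000; y_6 − T_6 = 330 − 360.00000 = -30.00000
t=10: T_10 = 376.75000; y_10 − T_10 = 347 − 376.75000 = -29.75000
t=14: T_14 = 392.87500; y_14 − T_14 = 363 − 392.87500 = -29.87500
Mean deviation: (-30.00000 + -29.75000 + -29.87500) / 3 = -29.875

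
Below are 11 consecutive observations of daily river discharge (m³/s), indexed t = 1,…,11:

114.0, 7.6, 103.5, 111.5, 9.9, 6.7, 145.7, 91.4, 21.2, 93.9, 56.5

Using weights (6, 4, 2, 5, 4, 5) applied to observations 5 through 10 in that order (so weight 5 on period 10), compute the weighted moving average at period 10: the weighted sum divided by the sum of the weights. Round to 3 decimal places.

Weighted sum: 6·9.9 + 4·6.7 + 2·145.7 + 5·91.4 + 4·21.2 + 5·93.9 = 59.4 + 26.8 + 291.4 + 457.0 + 84.8 + 469.5 = 1388.9
Weight total: 6 + 4 + 2 + 5 + 4 + 5 = 26
WMA = 1388.9 / 26 = 53.419

53.419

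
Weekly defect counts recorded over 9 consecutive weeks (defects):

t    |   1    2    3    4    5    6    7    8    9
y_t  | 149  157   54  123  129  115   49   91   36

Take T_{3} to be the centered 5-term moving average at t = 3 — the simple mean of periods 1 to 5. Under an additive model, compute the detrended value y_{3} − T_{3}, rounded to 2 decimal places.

-68.40

Trend T_3 = (149 + 157 + 54 + 123 + 129) / 5 = 612/5 = 122.4000
Detrended value: 54 − 122.4000 = -68.40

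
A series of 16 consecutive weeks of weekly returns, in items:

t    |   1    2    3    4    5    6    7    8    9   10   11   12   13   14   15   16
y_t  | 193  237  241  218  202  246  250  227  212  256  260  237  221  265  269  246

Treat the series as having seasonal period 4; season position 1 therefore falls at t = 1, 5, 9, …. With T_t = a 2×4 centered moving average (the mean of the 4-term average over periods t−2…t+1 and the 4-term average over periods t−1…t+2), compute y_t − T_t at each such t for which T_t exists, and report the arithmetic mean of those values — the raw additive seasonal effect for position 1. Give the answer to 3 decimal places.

-25.750

Season position 1 occurs at t = 5, 9, 13 (where T_t is defined).
t=5: T_5 = 227.87500; y_5 − T_5 = 202 − 227.87500 = -25.87500
t=9: T_9 = 237.50000; y_9 − T_9 = 212 − 237.50000 = -25.50000
t=13: T_13 = 246.87500; y_13 − T_13 = 221 − 246.87500 = -25.87500
Mean deviation: (-25.87500 + -25.50000 + -25.87500) / 3 = -25.750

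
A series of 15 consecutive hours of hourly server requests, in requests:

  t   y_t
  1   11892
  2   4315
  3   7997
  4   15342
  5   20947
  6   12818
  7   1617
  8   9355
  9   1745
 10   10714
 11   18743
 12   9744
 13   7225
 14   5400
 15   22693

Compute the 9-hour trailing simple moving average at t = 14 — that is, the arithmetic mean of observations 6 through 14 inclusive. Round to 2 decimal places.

Sum of periods 6–14: 12818 + 1617 + 9355 + 1745 + 10714 + 18743 + 9744 + 7225 + 5400 = 77361
Divide by 9: 77361 / 9 = 8595.67

8595.67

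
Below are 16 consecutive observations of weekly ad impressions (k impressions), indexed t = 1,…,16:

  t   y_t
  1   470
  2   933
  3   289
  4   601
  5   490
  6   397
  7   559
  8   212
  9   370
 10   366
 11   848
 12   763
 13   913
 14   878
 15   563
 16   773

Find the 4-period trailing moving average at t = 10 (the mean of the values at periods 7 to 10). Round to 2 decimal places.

376.75

Sum of periods 7–10: 559 + 212 + 370 + 366 = 1507
Divide by 4: 1507 / 4 = 376.75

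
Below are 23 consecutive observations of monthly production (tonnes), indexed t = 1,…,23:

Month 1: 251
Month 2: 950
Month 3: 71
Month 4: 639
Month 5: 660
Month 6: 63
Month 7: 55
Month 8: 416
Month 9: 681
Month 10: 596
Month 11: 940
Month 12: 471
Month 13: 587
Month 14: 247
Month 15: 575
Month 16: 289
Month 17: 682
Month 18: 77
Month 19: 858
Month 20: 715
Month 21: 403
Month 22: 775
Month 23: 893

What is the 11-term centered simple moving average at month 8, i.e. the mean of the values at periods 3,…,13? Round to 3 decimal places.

Sum of periods 3–13: 71 + 639 + 660 + 63 + 55 + 416 + 681 + 596 + 940 + 471 + 587 = 5179
Divide by 11: 5179 / 11 = 470.818

470.818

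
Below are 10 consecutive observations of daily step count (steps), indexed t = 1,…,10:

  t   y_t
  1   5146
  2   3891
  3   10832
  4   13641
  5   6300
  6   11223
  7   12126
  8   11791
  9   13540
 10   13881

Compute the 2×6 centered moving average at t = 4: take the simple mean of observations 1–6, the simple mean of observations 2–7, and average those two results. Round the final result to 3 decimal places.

9087.167

Sum over 1–6: 5146 + 3891 + 10832 + 13641 + 6300 + 11223 = 51033
Sum over 2–7: 3891 + 10832 + 13641 + 6300 + 11223 + 12126 = 58013
CMA at t=4 = (51033 + 58013) / (2·6) = 109046 / 12 = 9087.167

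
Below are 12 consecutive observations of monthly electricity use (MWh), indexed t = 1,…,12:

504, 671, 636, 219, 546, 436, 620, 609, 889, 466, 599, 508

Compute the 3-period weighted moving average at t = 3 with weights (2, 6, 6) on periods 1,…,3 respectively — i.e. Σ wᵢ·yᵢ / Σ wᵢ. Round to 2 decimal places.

Weighted sum: 2·504 + 6·671 + 6·636 = 1008 + 4026 + 3816 = 8850
Weight total: 2 + 6 + 6 = 14
WMA = 8850 / 14 = 632.14

632.14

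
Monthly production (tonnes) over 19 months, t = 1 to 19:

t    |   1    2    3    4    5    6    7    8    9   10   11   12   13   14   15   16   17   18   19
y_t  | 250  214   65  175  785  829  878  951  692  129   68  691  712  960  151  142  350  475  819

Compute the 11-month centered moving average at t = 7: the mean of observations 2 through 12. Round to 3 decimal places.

Sum of periods 2–12: 214 + 65 + 175 + 785 + 829 + 878 + 951 + 692 + 129 + 68 + 691 = 5477
Divide by 11: 5477 / 11 = 497.909

497.909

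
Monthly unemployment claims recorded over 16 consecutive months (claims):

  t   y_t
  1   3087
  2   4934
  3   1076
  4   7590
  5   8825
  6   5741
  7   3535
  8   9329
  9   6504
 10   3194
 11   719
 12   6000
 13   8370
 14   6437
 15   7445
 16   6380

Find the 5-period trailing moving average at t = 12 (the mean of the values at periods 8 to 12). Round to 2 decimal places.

5149.20

Sum of periods 8–12: 9329 + 6504 + 3194 + 719 + 6000 = 25746
Divide by 5: 25746 / 5 = 5149.20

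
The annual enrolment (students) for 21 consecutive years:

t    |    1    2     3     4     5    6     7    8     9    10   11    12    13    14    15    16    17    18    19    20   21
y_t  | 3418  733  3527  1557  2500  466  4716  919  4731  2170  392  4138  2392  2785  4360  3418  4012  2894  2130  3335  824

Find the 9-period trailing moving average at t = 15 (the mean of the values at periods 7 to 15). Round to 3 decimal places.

Sum of periods 7–15: 4716 + 919 + 4731 + 2170 + 392 + 4138 + 2392 + 2785 + 4360 = 26603
Divide by 9: 26603 / 9 = 2955.889

2955.889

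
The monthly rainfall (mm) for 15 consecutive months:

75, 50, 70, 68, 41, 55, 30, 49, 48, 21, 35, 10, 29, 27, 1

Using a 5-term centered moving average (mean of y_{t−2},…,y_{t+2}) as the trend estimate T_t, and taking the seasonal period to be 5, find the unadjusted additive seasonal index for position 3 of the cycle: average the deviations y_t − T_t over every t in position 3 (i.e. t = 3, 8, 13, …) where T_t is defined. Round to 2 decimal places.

8.73

Season position 3 occurs at t = 3, 8, 13 (where T_t is defined).
t=3: T_3 = 60.8000; y_3 − T_3 = 70 − 60.8000 = 9.2000
t=8: T_8 = 40.6000; y_8 − T_8 = 49 − 40.6000 = 8.4000
t=13: T_13 = 20.4000; y_13 − T_13 = 29 − 20.4000 = 8.6000
Mean deviation: (9.2000 + 8.4000 + 8.6000) / 3 = 8.73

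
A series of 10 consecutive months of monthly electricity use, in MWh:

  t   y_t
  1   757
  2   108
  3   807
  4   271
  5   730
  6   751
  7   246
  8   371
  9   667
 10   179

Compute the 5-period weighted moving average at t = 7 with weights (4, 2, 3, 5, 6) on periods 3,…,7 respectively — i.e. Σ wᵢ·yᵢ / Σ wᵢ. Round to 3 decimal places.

559.550

Weighted sum: 4·807 + 2·271 + 3·730 + 5·751 + 6·246 = 3228 + 542 + 2190 + 3755 + 1476 = 11191
Weight total: 4 + 2 + 3 + 5 + 6 = 20
WMA = 11191 / 20 = 559.550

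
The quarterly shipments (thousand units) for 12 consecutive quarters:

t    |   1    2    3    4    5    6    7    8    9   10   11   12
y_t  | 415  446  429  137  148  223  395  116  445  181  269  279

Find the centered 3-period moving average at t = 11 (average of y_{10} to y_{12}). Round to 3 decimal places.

243.000

Sum of periods 10–12: 181 + 269 + 279 = 729
Divide by 3: 729 / 3 = 243.000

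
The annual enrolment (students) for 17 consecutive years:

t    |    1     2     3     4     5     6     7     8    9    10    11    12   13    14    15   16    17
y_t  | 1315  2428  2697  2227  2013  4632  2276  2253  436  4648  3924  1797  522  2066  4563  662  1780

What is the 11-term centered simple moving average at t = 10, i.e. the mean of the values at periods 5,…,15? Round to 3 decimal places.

2648.182

Sum of periods 5–15: 2013 + 4632 + 2276 + 2253 + 436 + 4648 + 3924 + 1797 + 522 + 2066 + 4563 = 29130
Divide by 11: 29130 / 11 = 2648.182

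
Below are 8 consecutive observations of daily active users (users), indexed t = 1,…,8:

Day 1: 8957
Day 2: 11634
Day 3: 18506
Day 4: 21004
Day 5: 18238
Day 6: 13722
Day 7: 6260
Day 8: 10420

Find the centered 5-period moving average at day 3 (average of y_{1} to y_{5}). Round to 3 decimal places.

Sum of periods 1–5: 8957 + 11634 + 18506 + 21004 + 18238 = 78339
Divide by 5: 78339 / 5 = 15667.800

15667.800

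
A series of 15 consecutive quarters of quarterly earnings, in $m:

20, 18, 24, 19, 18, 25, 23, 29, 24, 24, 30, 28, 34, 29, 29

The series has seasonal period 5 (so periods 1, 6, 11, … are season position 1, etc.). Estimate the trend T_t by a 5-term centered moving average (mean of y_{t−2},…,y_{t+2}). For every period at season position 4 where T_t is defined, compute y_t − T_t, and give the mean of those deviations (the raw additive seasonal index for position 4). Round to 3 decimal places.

-1.900

Season position 4 occurs at t = 4, 9 (where T_t is defined).
t=4: T_4 = 20.80000; y_4 − T_4 = 19 − 20.80000 = -1.80000
t=9: T_9 = 26.00000; y_9 − T_9 = 24 − 26.00000 = -2.00000
Mean deviation: (-1.80000 + -2.00000) / 2 = -1.900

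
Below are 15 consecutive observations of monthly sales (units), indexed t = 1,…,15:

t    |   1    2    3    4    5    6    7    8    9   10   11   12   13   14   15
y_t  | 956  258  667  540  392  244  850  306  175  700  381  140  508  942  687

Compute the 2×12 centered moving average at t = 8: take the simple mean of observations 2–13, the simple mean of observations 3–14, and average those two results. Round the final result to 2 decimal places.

458.58

Sum over 2–13: 258 + 667 + 540 + 392 + 244 + 850 + 306 + 175 + 700 + 381 + 140 + 508 = 5161
Sum over 3–14: 667 + 540 + 392 + 244 + 850 + 306 + 175 + 700 + 381 + 140 + 508 + 942 = 5845
CMA at t=8 = (5161 + 5845) / (2·12) = 11006 / 24 = 458.58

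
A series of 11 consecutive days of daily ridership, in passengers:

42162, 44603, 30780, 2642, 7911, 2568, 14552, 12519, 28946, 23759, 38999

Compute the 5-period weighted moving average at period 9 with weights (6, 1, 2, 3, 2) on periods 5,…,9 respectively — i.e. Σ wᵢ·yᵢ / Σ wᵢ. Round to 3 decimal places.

Weighted sum: 6·7911 + 1·2568 + 2·14552 + 3·12519 + 2·28946 = 47466 + 2568 + 29104 + 37557 + 57892 = 174587
Weight total: 6 + 1 + 2 + 3 + 2 = 14
WMA = 174587 / 14 = 12470.500

12470.500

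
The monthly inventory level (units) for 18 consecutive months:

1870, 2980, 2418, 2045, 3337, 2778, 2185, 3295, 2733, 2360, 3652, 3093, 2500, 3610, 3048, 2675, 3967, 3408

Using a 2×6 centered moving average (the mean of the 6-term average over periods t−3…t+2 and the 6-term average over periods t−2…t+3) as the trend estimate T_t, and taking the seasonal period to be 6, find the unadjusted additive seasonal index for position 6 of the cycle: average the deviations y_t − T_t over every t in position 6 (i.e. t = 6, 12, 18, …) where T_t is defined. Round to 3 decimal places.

75.417

Season position 6 occurs at t = 6, 12 (where T_t is defined).
t=6: T_6 = 2702.58333; y_6 − T_6 = 2778 − 2702.58333 = 75.41667
t=12: T_12 = 3017.58333; y_12 − T_12 = 3093 − 3017.58333 = 75.41667
Mean deviation: (75.41667 + 75.41667) / 2 = 75.417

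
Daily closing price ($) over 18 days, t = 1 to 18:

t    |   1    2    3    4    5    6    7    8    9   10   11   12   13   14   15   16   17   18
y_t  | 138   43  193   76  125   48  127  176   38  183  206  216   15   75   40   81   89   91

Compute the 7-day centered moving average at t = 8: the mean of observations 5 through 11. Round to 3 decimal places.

Sum of periods 5–11: 125 + 48 + 127 + 176 + 38 + 183 + 206 = 903
Divide by 7: 903 / 7 = 129.000

129.000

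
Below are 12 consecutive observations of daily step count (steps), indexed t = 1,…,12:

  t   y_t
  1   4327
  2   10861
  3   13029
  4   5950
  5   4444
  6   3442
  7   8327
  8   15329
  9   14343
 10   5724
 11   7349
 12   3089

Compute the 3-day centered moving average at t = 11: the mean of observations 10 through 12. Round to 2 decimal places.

5387.33

Sum of periods 10–12: 5724 + 7349 + 3089 = 16162
Divide by 3: 16162 / 3 = 5387.33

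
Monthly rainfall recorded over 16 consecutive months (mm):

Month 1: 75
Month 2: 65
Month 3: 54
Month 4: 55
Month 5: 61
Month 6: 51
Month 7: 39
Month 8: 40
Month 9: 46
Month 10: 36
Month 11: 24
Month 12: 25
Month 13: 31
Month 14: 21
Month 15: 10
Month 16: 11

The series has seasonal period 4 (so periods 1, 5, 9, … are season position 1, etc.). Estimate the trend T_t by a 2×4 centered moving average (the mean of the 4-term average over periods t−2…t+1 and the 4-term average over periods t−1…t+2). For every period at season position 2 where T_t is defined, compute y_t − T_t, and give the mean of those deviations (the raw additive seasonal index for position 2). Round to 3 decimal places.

Season position 2 occurs at t = 6, 10, 14 (where T_t is defined).
t=6: T_6 = 49.62500; y_6 − T_6 = 51 − 49.62500 = 1.37500
t=10: T_10 = 34.62500; y_10 − T_10 = 36 − 34.62500 = 1.37500
t=14: T_14 = 20.00000; y_14 − T_14 = 21 − 20.00000 = 1.00000
Mean deviation: (1.37500 + 1.37500 + 1.00000) / 3 = 1.250

1.250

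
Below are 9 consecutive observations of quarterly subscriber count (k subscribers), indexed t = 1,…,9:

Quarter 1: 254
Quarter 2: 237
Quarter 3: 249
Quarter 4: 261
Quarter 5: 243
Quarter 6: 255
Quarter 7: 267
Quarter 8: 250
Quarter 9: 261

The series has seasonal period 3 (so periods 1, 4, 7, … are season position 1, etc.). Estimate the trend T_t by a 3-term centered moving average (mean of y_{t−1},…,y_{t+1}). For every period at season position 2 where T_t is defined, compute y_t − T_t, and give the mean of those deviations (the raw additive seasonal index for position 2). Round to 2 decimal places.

-9.67

Season position 2 occurs at t = 2, 5, 8 (where T_t is defined).
t=2: T_2 = 246.6667; y_2 − T_2 = 237 − 246.6667 = -9.6667
t=5: T_5 = 253.0000; y_5 − T_5 = 243 − 253.0000 = -10.0000
t=8: T_8 = 259.3333; y_8 − T_8 = 250 − 259.3333 = -9.3333
Mean deviation: (-9.6667 + -10.0000 + -9.3333) / 3 = -9.67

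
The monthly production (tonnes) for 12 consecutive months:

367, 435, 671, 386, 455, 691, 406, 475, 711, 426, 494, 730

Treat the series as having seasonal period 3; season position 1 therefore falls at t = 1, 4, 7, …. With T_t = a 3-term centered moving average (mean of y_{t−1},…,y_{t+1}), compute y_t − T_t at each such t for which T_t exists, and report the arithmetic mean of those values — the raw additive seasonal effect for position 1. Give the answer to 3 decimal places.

Season position 1 occurs at t = 4, 7, 10 (where T_t is defined).
t=4: T_4 = 504.00000; y_4 − T_4 = 386 − 504.00000 = -118.00000
t=7: T_7 = 524.00000; y_7 − T_7 = 406 − 524.00000 = -118.00000
t=10: T_10 = 543.66667; y_10 − T_10 = 426 − 543.66667 = -117.66667
Mean deviation: (-118.00000 + -118.00000 + -117.66667) / 3 = -117.889

-117.889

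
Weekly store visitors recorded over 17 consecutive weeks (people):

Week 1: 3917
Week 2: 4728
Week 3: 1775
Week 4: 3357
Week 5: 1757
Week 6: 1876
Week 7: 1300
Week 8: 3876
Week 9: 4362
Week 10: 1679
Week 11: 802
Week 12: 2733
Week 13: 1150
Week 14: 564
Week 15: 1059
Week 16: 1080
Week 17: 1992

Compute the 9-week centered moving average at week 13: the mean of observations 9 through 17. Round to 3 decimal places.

Sum of periods 9–17: 4362 + 1679 + 802 + 2733 + 1150 + 564 + 1059 + 1080 + 1992 = 15421
Divide by 9: 15421 / 9 = 1713.444

1713.444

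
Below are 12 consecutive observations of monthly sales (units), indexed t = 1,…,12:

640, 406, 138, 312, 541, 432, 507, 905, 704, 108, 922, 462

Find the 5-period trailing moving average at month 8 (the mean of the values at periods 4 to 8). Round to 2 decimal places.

539.40

Sum of periods 4–8: 312 + 541 + 432 + 507 + 905 = 2697
Divide by 5: 2697 / 5 = 539.40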